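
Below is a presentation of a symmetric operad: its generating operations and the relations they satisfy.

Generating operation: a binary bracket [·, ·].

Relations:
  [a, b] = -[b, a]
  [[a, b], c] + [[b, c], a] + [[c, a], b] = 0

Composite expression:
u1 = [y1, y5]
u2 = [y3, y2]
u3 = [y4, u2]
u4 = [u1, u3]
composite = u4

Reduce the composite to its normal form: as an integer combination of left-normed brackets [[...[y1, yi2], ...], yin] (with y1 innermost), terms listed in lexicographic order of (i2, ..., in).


[[[[y1, y5], y2], y3], y4] - [[[[y1, y5], y3], y2], y4] - [[[[y1, y5], y4], y2], y3] + [[[[y1, y5], y4], y3], y2]


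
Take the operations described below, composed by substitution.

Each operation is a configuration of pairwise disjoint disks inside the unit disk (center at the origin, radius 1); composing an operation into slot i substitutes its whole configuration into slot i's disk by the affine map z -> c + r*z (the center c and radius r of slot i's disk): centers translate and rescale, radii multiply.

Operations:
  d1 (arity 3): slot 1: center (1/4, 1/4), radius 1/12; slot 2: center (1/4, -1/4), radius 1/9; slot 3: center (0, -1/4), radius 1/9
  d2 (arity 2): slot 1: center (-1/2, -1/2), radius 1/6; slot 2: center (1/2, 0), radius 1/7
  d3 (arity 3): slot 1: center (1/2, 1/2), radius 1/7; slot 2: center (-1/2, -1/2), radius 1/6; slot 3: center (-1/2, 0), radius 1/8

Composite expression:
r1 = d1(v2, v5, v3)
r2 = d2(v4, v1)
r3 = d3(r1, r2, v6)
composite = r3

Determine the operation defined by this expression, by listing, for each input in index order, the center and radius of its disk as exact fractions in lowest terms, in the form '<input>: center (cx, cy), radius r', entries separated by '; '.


Affine substitution under d3: radii multiply and v-centers shift.
v2: after 2 affine steps, its disk has center (15/28, 15/28), radius 1/84
v5: after 2 affine steps, its disk has center (15/28, 13/28), radius 1/63
v3: after 2 affine steps, its disk has center (1/2, 13/28), radius 1/63
v4: after 2 affine steps, its disk has center (-7/12, -7/12), radius 1/36
v1: after 2 affine steps, its disk has center (-5/12, -1/2), radius 1/42
v6: after 1 affine step, its disk has center (-1/2, 0), radius 1/8

v1: center (-5/12, -1/2), radius 1/42; v2: center (15/28, 15/28), radius 1/84; v3: center (1/2, 13/28), radius 1/63; v4: center (-7/12, -7/12), radius 1/36; v5: center (15/28, 13/28), radius 1/63; v6: center (-1/2, 0), radius 1/8


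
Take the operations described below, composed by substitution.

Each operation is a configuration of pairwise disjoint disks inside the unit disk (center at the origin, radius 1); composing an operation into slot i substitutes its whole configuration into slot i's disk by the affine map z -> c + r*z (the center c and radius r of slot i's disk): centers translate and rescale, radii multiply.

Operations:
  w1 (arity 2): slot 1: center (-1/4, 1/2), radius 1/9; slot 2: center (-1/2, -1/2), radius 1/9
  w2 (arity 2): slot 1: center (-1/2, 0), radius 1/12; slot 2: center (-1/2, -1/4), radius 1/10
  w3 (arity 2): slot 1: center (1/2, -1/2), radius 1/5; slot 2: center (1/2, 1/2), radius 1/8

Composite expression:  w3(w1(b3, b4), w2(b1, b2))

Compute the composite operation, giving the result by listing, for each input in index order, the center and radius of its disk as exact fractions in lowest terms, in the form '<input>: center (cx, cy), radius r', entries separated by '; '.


b1: center (7/16, 1/2), radius 1/96; b2: center (7/16, 15/32), radius 1/80; b3: center (9/20, -2/5), radius 1/45; b4: center (2/5, -3/5), radius 1/45

Each b-disk chains the slot maps above it in w3; radii multiply.
b3: after 2 affine steps, its disk has center (9/20, -2/5), radius 1/45
b4: after 2 affine steps, its disk has center (2/5, -3/5), radius 1/45
b1: after 2 affine steps, its disk has center (7/16, 1/2), radius 1/96
b2: after 2 affine steps, its disk has center (7/16, 15/32), radius 1/80


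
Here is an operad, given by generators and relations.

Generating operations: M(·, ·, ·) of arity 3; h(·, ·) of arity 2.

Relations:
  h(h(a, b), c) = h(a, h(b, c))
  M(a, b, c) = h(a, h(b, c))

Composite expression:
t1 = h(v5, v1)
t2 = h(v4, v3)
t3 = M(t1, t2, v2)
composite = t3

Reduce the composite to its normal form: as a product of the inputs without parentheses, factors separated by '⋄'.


Under associativity of M, the answer is the v's in reading order.
h(v5, v1) unparenthesizes to v5 ⋄ v1
h(v4, v3) unparenthesizes to v4 ⋄ v3
M(h(v5, v1), h(v4, v3), v2) unparenthesizes to v5 ⋄ v1 ⋄ v4 ⋄ v3 ⋄ v2

v5 ⋄ v1 ⋄ v4 ⋄ v3 ⋄ v2


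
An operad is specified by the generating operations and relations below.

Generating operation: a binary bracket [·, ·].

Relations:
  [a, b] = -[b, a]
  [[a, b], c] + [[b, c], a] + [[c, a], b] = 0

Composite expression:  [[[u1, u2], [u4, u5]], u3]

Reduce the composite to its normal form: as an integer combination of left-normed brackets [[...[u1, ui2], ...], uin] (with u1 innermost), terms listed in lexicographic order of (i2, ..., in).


[[[[u1, u2], u4], u5], u3] - [[[[u1, u2], u5], u4], u3]

Antisymmetry and Jacobi reduce to u1-anchored left-normed brackets.
Composite bracket: [[[u1, u2], [u4, u5]], u3]
Applying ab - ba throughout gives 16 signed words (2^4 = 16).
Keep just the words that open with u1:
  u1u2u4u5u3 (sign +1) contributes +[[[[u1, u2], u4], u5], u3]
  u1u2u5u4u3 (sign -1) contributes -[[[[u1, u2], u5], u4], u3]


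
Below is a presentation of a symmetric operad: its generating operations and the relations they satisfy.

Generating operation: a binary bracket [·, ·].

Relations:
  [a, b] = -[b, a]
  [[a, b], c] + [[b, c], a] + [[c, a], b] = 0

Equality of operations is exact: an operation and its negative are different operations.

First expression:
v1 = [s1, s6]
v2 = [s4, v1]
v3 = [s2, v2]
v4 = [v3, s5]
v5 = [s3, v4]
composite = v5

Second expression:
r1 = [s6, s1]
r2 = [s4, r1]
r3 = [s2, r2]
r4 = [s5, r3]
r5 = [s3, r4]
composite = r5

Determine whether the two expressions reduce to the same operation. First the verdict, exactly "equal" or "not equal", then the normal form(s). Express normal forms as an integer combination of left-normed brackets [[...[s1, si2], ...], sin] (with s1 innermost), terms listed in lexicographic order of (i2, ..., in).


equal — both sides give -[[[[[s1, s6], s4], s2], s5], s3]

Normal form of the first expression: -[[[[[s1, s6], s4], s2], s5], s3]
Normal form of the second expression: -[[[[[s1, s6], s4], s2], s5], s3]
Both agree, so they are equal.


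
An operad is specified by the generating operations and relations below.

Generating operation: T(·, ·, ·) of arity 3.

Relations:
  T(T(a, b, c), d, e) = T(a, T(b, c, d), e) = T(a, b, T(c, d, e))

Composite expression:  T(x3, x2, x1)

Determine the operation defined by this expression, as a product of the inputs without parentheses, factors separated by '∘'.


x3 ∘ x2 ∘ x1

All parenthesizations of T agree; list the x-inputs left to right.
T(x3, x2, x1) spells out as x3 ∘ x2 ∘ x1


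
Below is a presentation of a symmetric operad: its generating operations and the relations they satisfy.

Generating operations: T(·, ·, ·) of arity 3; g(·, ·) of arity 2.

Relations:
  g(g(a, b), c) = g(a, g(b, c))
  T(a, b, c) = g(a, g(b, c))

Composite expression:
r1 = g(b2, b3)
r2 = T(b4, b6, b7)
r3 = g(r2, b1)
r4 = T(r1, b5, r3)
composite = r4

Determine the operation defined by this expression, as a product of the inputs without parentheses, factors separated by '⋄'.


The T-tree's shape is irrelevant; the b-reading-order decides.
g(b2, b3) spells out as b2 ⋄ b3
T(b4, b6, b7) spells out as b4 ⋄ b6 ⋄ b7
g(T(b4, b6, b7), b1) spells out as b4 ⋄ b6 ⋄ b7 ⋄ b1
T(g(b2, b3), b5, g(T(b4, b6, b7), b1)) spells out as b2 ⋄ b3 ⋄ b5 ⋄ b4 ⋄ b6 ⋄ b7 ⋄ b1

b2 ⋄ b3 ⋄ b5 ⋄ b4 ⋄ b6 ⋄ b7 ⋄ b1


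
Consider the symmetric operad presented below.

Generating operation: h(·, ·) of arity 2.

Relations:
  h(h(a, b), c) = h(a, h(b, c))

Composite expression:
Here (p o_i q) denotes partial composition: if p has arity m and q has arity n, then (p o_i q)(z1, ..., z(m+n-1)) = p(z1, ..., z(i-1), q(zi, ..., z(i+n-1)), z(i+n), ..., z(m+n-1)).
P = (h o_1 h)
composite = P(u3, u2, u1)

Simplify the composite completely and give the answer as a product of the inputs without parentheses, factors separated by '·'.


u3 · u2 · u1

Key point: h is associative — brackets drop, the u-order remains.
h(u3, u2) unparenthesizes to u3 · u2
h(h(u3, u2), u1) unparenthesizes to u3 · u2 · u1


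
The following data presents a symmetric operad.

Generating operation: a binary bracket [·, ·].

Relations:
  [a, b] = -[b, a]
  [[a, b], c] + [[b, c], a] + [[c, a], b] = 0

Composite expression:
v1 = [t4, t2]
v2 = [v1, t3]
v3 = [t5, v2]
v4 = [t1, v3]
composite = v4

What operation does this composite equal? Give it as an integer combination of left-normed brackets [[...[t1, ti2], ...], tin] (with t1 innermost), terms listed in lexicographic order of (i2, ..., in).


Antisymmetry and Jacobi reduce to t1-anchored left-normed brackets.
Composite bracket: [t1, [t5, [[t4, t2], t3]]]
Expanding via [a, b] = ab - ba: 16 signed words (2^4 = 16).
The t1-initial words carry the normal form:
  from t1t2t4t3t5, sign +1: term +[[[[t1, t2], t4], t3], t5]
  from t1t3t2t4t5, sign -1: term -[[[[t1, t3], t2], t4], t5]
  from t1t3t4t2t5, sign +1: term +[[[[t1, t3], t4], t2], t5]
  from t1t4t2t3t5, sign -1: term -[[[[t1, t4], t2], t3], t5]
  from t1t5t2t4t3, sign -1: term -[[[[t1, t5], t2], t4], t3]
  from t1t5t3t2t4, sign +1: term +[[[[t1, t5], t3], t2], t4]
  from t1t5t3t4t2, sign -1: term -[[[[t1, t5], t3], t4], t2]
  from t1t5t4t2t3, sign +1: term +[[[[t1, t5], t4], t2], t3]

[[[[t1, t2], t4], t3], t5] - [[[[t1, t3], t2], t4], t5] + [[[[t1, t3], t4], t2], t5] - [[[[t1, t4], t2], t3], t5] - [[[[t1, t5], t2], t4], t3] + [[[[t1, t5], t3], t2], t4] - [[[[t1, t5], t3], t4], t2] + [[[[t1, t5], t4], t2], t3]


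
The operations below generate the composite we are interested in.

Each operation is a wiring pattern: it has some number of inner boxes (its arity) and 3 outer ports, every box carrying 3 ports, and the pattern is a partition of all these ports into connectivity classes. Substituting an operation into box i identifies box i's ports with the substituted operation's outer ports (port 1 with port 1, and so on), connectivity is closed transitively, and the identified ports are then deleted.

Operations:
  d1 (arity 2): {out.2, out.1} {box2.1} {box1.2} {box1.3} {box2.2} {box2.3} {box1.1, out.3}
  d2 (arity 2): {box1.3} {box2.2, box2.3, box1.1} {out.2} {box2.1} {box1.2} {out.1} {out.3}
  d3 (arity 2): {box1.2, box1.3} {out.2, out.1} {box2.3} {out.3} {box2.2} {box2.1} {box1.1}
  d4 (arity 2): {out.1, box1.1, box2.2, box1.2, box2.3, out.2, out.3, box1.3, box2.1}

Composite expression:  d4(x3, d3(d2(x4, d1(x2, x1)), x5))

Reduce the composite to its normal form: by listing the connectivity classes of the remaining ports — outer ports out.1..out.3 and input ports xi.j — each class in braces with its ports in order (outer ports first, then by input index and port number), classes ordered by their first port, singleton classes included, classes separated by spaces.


{out.1, out.2, out.3, x3.1, x3.2, x3.3} {x1.1} {x1.2} {x1.3} {x2.1, x4.1} {x2.2} {x2.3} {x4.2} {x4.3} {x5.1} {x5.2} {x5.3}

Substituting into d4 glues patterns; closure does the rest.
after d1, the pattern on (x2, x1) reads {out.1, out.2} {out.3, x2.1} {x1.1} {x1.2} {x1.3} {x2.2} {x2.3} (out.j = its outer ports)
after d2, the pattern on (x4, x2, x1) reads {out.1} {out.2} {out.3} {x1.1} {x1.2} {x1.3} {x2.1, x4.1} {x2.2} {x2.3} {x4.2} {x4.3} (out.j = its outer ports)
after d3, the pattern on (x4, x2, x1, x5) reads {out.1, out.2} {out.3} {x1.1} {x1.2} {x1.3} {x2.1, x4.1} {x2.2} {x2.3} {x4.2} {x4.3} {x5.1} {x5.2} {x5.3} (out.j = its outer ports)
after d4, the pattern on (x3, x4, x2, x1, x5) reads {out.1, out.2, out.3, x3.1, x3.2, x3.3} {x1.1} {x1.2} {x1.3} {x2.1, x4.1} {x2.2} {x2.3} {x4.2} {x4.3} {x5.1} {x5.2} {x5.3} (out.j = its outer ports)


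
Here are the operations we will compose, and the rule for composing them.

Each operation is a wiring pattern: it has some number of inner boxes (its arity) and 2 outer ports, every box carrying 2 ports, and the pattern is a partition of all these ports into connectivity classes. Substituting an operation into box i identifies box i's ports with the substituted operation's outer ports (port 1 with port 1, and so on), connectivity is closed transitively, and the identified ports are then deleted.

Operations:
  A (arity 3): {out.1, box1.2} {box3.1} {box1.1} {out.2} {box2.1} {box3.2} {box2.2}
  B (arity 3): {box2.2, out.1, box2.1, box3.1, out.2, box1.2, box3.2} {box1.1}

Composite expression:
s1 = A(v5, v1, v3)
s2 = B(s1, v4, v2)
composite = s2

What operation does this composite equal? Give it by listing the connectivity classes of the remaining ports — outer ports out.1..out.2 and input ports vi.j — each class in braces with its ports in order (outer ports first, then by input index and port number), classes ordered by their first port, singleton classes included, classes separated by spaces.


{out.1, out.2, v2.1, v2.2, v4.1, v4.2} {v1.1} {v1.2} {v3.1} {v3.2} {v5.1} {v5.2}

Reachability decides: close wires over B-identified ports.
the subtree at A composes to {out.1, v5.2} {out.2} {v1.1} {v1.2} {v3.1} {v3.2} {v5.1} on (v5, v1, v3); out.j = own outer ports
the subtree at B composes to {out.1, out.2, v2.1, v2.2, v4.1, v4.2} {v1.1} {v1.2} {v3.1} {v3.2} {v5.1} {v5.2} on (v5, v1, v3, v4, v2); out.j = own outer ports


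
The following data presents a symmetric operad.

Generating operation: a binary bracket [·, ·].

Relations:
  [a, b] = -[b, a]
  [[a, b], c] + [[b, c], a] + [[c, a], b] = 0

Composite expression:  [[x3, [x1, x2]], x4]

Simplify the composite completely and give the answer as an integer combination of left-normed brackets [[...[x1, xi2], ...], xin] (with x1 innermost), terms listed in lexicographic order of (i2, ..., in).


In the tensor algebra, words opening x1 carry the x1-anchored form.
Composite bracket: [[x3, [x1, x2]], x4]
Expanding via [a, b] = ab - ba: 8 signed words (2^3 = 8).
Only words starting with x1 matter:
  from x1x2x3x4, sign -1: term -[[[x1, x2], x3], x4]

-[[[x1, x2], x3], x4]


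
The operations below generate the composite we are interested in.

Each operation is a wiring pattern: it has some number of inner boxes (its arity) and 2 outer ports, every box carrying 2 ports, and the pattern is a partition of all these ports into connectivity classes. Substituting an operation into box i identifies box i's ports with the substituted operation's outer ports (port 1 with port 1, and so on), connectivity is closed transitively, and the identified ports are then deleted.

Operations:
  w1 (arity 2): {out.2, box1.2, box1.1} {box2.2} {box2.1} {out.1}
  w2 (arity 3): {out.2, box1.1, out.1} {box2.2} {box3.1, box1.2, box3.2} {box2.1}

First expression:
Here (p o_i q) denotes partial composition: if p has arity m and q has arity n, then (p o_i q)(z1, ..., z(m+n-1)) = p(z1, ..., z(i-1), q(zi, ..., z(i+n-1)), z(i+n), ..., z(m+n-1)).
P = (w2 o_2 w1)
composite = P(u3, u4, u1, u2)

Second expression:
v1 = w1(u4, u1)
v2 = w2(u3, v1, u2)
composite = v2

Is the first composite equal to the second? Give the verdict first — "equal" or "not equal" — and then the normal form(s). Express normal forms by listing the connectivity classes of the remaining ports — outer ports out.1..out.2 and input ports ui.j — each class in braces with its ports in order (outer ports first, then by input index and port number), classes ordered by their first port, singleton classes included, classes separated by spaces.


In normal form, the first expression is {out.1, out.2, u3.1} {u1.1} {u1.2} {u2.1, u2.2, u3.2} {u4.1, u4.2}
In normal form, the second expression is {out.1, out.2, u3.1} {u1.1} {u1.2} {u2.1, u2.2, u3.2} {u4.1, u4.2}
The forms coincide; equal.

equal: each reduces to {out.1, out.2, u3.1} {u1.1} {u1.2} {u2.1, u2.2, u3.2} {u4.1, u4.2}


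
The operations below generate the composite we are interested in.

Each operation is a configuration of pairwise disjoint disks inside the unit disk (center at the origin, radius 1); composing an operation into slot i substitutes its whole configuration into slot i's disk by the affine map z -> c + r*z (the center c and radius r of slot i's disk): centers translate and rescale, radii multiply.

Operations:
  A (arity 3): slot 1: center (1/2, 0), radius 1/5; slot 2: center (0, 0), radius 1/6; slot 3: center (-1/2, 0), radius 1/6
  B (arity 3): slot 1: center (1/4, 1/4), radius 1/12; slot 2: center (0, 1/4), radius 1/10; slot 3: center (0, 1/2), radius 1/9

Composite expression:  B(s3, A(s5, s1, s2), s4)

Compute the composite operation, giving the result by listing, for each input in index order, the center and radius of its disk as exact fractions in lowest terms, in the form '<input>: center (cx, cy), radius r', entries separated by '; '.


Each s-disk chains the slot maps above it in B; radii multiply.
for s3, the 1-step affine chain lands on center (1/4, 1/4), radius 1/12
for s5, the 2-step affine chain lands on center (1/20, 1/4), radius 1/50
for s1, the 2-step affine chain lands on center (0, 1/4), radius 1/60
for s2, the 2-step affine chain lands on center (-1/20, 1/4), radius 1/60
for s4, the 1-step affine chain lands on center (0, 1/2), radius 1/9

s1: center (0, 1/4), radius 1/60; s2: center (-1/20, 1/4), radius 1/60; s3: center (1/4, 1/4), radius 1/12; s4: center (0, 1/2), radius 1/9; s5: center (1/20, 1/4), radius 1/50


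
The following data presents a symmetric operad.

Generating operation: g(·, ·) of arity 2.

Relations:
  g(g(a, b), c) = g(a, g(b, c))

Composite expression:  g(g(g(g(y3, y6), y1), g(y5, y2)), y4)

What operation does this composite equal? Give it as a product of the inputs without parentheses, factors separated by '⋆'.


y3 ⋆ y6 ⋆ y1 ⋆ y5 ⋆ y2 ⋆ y4

All parenthesizations of g agree; list the y-inputs left to right.
g(y3, y6) linearizes to y3 ⋆ y6
g(g(y3, y6), y1) linearizes to y3 ⋆ y6 ⋆ y1
g(y5, y2) linearizes to y5 ⋆ y2
g(g(g(y3, y6), y1), g(y5, y2)) linearizes to y3 ⋆ y6 ⋆ y1 ⋆ y5 ⋆ y2
g(g(g(g(y3, y6), y1), g(y5, y2)), y4) linearizes to y3 ⋆ y6 ⋆ y1 ⋆ y5 ⋆ y2 ⋆ y4


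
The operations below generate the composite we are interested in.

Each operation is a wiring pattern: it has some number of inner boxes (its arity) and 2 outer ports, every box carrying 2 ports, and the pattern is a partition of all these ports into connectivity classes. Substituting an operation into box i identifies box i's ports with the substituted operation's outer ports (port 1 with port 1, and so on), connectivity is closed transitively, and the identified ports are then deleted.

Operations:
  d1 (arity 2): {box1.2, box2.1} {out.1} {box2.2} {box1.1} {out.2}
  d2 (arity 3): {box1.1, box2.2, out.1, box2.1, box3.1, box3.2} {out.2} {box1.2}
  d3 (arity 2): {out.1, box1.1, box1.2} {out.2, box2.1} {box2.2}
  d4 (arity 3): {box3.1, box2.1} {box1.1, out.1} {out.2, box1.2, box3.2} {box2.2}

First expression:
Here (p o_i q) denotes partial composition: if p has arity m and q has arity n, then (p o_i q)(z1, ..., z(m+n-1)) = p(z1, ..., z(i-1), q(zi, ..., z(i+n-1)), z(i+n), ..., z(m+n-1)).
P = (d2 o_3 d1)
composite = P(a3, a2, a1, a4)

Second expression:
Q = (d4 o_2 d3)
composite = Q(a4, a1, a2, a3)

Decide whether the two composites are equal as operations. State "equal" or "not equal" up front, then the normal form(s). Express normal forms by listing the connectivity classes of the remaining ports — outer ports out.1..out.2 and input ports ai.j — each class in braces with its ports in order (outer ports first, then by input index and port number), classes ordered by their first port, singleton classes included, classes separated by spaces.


not equal; first: {out.1, a2.1, a2.2, a3.1} {out.2} {a1.1} {a1.2, a4.1} {a3.2} {a4.2}; second: {out.1, a4.1} {out.2, a3.2, a4.2} {a1.1, a1.2, a3.1} {a2.1} {a2.2}

The first composite normalizes to {out.1, a2.1, a2.2, a3.1} {out.2} {a1.1} {a1.2, a4.1} {a3.2} {a4.2}
The second composite normalizes to {out.1, a4.1} {out.2, a3.2, a4.2} {a1.1, a1.2, a3.1} {a2.1} {a2.2}
Different reductions; not equal.


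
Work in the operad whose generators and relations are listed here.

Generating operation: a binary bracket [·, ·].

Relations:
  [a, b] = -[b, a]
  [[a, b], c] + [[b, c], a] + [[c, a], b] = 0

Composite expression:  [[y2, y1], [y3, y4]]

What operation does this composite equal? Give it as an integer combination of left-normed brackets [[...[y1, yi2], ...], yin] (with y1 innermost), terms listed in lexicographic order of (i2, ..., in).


In the tensor algebra, words opening y1 carry the y1-anchored form.
Composite bracket: [[y2, y1], [y3, y4]]
Expanding via [a, b] = ab - ba: 8 signed words (2^3 = 8).
Keep just the words that open with y1:
  word y1y2y3y4 has sign -1, contributing -[[[y1, y2], y3], y4]
  word y1y2y4y3 has sign +1, contributing +[[[y1, y2], y4], y3]

-[[[y1, y2], y3], y4] + [[[y1, y2], y4], y3]


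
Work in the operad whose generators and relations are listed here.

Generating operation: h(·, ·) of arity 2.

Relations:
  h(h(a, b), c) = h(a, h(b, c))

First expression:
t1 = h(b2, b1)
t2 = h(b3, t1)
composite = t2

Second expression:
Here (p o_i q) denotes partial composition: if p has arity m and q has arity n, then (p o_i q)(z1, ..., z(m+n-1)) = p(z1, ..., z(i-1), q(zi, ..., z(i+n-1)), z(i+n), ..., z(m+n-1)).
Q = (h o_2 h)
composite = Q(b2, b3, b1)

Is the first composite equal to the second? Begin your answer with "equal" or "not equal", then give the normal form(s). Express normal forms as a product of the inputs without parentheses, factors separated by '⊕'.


not equal — first b3 ⊕ b2 ⊕ b1, second b2 ⊕ b3 ⊕ b1

The first expression reduces to b3 ⊕ b2 ⊕ b1
The second expression reduces to b2 ⊕ b3 ⊕ b1
They disagree, so not equal.


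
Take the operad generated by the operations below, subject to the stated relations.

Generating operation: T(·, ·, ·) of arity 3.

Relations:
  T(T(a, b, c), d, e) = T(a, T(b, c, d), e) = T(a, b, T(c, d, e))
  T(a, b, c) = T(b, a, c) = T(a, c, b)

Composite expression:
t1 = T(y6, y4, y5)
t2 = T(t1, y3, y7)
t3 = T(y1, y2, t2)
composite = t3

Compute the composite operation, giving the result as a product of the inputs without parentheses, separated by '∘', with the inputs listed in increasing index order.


y1 ∘ y2 ∘ y3 ∘ y4 ∘ y5 ∘ y6 ∘ y7

Shape and order are irrelevant to T; the y-input set decides.
T(y6, y4, y5) spells out as y6 ∘ y4 ∘ y5
T(T(y6, y4, y5), y3, y7) spells out as y6 ∘ y4 ∘ y5 ∘ y3 ∘ y7
T(y1, y2, T(T(y6, y4, y5), y3, y7)) spells out as y1 ∘ y2 ∘ y6 ∘ y4 ∘ y5 ∘ y3 ∘ y7
commutativity sorts the factors: y1 ∘ y2 ∘ y3 ∘ y4 ∘ y5 ∘ y6 ∘ y7


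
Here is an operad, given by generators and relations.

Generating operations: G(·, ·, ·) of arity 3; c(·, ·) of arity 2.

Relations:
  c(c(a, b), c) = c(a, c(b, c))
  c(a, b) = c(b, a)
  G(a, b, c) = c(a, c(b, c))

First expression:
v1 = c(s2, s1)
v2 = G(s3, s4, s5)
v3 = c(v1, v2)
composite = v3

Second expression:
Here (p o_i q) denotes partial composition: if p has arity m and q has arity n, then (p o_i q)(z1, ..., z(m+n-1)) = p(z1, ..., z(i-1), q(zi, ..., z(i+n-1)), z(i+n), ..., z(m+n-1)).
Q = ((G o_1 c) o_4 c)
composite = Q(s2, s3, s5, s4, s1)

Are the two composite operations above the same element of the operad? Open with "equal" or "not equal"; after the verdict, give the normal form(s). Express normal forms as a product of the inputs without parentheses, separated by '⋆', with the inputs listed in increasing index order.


The first expression reduces to s1 ⋆ s2 ⋆ s3 ⋆ s4 ⋆ s5
The second expression reduces to s1 ⋆ s2 ⋆ s3 ⋆ s4 ⋆ s5
Both agree, so they are equal.

equal; both compose to s1 ⋆ s2 ⋆ s3 ⋆ s4 ⋆ s5


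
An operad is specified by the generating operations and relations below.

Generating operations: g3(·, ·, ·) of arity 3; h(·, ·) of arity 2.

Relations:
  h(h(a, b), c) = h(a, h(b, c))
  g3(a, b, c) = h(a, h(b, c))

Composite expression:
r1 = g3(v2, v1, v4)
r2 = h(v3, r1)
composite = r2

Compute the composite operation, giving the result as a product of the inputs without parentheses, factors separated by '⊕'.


The h-tree's shape is irrelevant; the v-reading-order decides.
g3(v2, v1, v4) flattens to v2 ⊕ v1 ⊕ v4
h(v3, g3(v2, v1, v4)) flattens to v3 ⊕ v2 ⊕ v1 ⊕ v4

v3 ⊕ v2 ⊕ v1 ⊕ v4


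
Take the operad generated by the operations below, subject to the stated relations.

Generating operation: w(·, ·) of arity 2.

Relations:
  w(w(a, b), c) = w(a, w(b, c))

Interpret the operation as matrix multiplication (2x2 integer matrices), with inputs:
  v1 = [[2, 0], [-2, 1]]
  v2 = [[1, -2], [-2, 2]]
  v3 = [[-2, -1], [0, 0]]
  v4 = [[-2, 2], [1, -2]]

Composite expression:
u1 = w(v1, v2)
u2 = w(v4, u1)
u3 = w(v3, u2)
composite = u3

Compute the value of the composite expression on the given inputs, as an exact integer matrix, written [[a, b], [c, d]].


[[14, -24], [0, 0]]

w(v1, v2) = [[2, -4], [-4, 6]]
w(v4, w(v1, v2)) = [[-12, 20], [10, -16]]
w(v3, w(v4, w(v1, v2))) = [[14, -24], [0, 0]]


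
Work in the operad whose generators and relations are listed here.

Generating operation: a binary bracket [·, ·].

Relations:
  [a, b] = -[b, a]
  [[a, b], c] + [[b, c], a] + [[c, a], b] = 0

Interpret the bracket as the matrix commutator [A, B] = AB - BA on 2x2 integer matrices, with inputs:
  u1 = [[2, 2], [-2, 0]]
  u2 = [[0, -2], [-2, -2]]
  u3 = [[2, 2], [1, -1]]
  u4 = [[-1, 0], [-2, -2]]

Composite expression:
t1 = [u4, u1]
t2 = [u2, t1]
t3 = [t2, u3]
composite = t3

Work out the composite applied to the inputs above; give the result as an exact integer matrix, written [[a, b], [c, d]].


[u4, u1] = [[4, 2], [-2, -4]]
[u2, [u4, u1]] = [[8, 20], [-12, -8]]
[[u2, [u4, u1]], u3] = [[44, -28], [-52, -44]]

[[44, -28], [-52, -44]]


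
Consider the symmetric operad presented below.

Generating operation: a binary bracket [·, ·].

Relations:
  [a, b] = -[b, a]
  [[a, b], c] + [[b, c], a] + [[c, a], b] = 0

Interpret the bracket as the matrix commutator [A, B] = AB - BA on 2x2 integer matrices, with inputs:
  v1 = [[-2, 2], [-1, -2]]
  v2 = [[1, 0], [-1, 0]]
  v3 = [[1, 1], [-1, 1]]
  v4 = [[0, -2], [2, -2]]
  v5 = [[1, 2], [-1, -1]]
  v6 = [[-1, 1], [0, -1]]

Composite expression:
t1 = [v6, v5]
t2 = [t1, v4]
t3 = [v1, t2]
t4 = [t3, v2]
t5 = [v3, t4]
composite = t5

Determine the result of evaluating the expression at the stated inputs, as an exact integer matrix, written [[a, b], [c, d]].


[[24, 32], [32, -24]]

[v6, v5] = [[-1, -2], [0, 1]]
[[v6, v5], v4] = [[-4, 8], [4, 4]]
[v1, [[v6, v5], v4]] = [[16, 16], [8, -16]]
[[v1, [[v6, v5], v4]], v2] = [[-16, -16], [40, 16]]
[v3, [[v1, [[v6, v5], v4]], v2]] = [[24, 32], [32, -24]]


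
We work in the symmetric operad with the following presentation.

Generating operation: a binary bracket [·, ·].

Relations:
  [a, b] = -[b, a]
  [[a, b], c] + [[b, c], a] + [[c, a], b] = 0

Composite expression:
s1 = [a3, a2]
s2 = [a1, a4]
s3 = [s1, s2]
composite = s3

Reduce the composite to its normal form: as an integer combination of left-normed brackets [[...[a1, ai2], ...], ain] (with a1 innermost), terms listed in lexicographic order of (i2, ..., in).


[[[a1, a4], a2], a3] - [[[a1, a4], a3], a2]


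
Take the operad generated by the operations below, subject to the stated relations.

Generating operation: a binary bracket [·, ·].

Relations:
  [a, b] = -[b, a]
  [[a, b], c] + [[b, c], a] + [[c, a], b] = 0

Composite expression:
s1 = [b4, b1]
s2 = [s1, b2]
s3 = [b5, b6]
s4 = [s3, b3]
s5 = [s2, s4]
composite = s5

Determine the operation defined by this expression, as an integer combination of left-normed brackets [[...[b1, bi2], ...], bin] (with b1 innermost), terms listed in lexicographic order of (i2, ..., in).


[[[[[b1, b4], b2], b3], b5], b6] - [[[[[b1, b4], b2], b3], b6], b5] - [[[[[b1, b4], b2], b5], b6], b3] + [[[[[b1, b4], b2], b6], b5], b3]

Expand each bracket as ab - ba; the b1-initial words give the coefficients.
Composite bracket: [[[b4, b1], b2], [[b5, b6], b3]]
Expanding via [a, b] = ab - ba: 32 signed words (2^5 = 32).
Keep just the words that open with b1:
  b1b4b2b3b5b6 appears with sign +1, giving the term +[[[[[b1, b4], b2], b3], b5], b6]
  b1b4b2b3b6b5 appears with sign -1, giving the term -[[[[[b1, b4], b2], b3], b6], b5]
  b1b4b2b5b6b3 appears with sign -1, giving the term -[[[[[b1, b4], b2], b5], b6], b3]
  b1b4b2b6b5b3 appears with sign +1, giving the term +[[[[[b1, b4], b2], b6], b5], b3]


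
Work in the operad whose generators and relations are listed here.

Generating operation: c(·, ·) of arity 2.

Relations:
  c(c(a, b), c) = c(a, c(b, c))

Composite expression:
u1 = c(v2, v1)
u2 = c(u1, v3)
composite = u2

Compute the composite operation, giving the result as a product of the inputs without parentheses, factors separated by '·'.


All parenthesizations of c agree; list the v-inputs left to right.
c(v2, v1) reduces to v2 · v1
c(c(v2, v1), v3) reduces to v2 · v1 · v3

v2 · v1 · v3


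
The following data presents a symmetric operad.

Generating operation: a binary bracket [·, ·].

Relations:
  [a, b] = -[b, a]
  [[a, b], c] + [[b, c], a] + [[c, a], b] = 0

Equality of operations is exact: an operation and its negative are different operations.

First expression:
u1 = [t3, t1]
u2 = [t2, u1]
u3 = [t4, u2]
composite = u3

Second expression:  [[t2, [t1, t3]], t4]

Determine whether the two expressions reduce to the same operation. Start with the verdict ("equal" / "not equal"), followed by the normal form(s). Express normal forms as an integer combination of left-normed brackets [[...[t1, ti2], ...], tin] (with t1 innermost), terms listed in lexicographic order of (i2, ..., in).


equal: each reduces to -[[[t1, t3], t2], t4]

The first expression reduces to -[[[t1, t3], t2], t4]
The second expression reduces to -[[[t1, t3], t2], t4]
Same normal form: equal.


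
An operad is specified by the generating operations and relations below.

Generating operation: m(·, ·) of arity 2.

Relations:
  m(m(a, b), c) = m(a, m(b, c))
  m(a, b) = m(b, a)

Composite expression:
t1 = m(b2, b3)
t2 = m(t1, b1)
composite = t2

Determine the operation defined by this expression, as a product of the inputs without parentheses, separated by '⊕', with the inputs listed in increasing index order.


b1 ⊕ b2 ⊕ b3


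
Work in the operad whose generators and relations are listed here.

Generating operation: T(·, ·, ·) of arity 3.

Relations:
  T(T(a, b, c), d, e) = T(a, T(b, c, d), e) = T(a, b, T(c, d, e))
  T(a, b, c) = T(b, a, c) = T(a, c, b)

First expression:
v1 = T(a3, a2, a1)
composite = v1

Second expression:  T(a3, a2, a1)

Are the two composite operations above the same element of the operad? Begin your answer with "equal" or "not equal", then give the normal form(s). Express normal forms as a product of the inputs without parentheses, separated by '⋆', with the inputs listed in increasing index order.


equal; the common form is a1 ⋆ a2 ⋆ a3

The first expression reduces to a1 ⋆ a2 ⋆ a3
The second expression reduces to a1 ⋆ a2 ⋆ a3
The normal forms match — equal.


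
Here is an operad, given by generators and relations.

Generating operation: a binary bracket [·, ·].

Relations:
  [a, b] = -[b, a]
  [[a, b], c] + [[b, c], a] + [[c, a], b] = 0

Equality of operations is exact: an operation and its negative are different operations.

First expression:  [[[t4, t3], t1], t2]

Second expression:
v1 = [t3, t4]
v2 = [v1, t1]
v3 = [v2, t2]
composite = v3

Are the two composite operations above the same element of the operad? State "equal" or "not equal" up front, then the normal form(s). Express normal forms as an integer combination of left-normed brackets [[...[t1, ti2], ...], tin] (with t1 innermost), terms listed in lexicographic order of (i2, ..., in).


The first expression reduces to [[[t1, t3], t4], t2] - [[[t1, t4], t3], t2]
The second expression reduces to -[[[t1, t3], t4], t2] + [[[t1, t4], t3], t2]
Different reductions; not equal.

not equal — first [[[t1, t3], t4], t2] - [[[t1, t4], t3], t2], second -[[[t1, t3], t4], t2] + [[[t1, t4], t3], t2]


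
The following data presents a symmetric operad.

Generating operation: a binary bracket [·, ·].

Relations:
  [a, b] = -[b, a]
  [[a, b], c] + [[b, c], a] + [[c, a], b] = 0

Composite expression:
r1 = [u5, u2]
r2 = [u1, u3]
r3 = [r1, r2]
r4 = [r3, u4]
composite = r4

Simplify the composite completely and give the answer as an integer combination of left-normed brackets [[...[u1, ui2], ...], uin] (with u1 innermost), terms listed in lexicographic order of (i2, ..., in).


In the tensor algebra, words opening u1 carry the u1-anchored form.
Composite bracket: [[[u5, u2], [u1, u3]], u4]
Under [a, b] = ab - ba we get 16 signed associative words (2^4 = 16).
Keep just the words that open with u1:
  the word u1u3u2u5u4 carries sign +1 and contributes +[[[[u1, u3], u2], u5], u4]
  the word u1u3u5u2u4 carries sign -1 and contributes -[[[[u1, u3], u5], u2], u4]

[[[[u1, u3], u2], u5], u4] - [[[[u1, u3], u5], u2], u4]


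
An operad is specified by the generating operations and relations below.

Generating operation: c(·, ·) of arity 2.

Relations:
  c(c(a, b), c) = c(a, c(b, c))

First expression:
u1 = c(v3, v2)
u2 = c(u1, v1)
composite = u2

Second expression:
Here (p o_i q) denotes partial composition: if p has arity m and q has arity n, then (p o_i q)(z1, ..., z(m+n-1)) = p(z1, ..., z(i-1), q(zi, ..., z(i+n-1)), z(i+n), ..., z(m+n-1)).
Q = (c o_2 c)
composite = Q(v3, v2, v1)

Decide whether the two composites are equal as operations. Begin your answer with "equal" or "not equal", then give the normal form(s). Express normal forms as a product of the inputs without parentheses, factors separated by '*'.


equal: each reduces to v3 * v2 * v1

The first expression reduces to v3 * v2 * v1
The second expression reduces to v3 * v2 * v1
One common form — equal.


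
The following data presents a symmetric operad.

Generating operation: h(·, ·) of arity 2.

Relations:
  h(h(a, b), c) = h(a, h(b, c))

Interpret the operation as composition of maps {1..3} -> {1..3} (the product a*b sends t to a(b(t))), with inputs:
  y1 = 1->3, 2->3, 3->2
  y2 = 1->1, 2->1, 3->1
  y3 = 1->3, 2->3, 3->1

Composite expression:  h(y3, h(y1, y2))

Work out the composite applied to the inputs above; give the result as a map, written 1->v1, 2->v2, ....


1->1, 2->1, 3->1

h(y1, y2) = 1->3, 2->3, 3->3
h(y3, h(y1, y2)) = 1->1, 2->1, 3->1


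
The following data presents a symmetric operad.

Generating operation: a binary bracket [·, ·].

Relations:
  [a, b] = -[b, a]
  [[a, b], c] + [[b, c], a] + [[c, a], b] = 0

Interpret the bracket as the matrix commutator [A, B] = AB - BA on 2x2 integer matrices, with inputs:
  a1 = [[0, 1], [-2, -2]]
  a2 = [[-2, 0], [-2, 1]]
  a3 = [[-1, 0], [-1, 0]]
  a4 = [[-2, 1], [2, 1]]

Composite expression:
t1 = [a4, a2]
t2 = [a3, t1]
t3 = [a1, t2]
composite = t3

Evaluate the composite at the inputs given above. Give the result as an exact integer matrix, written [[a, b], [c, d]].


[[-14, -12], [4, 14]]

[a4, a2] = [[-2, 3], [-12, 2]]
[a3, [a4, a2]] = [[3, -3], [-8, -3]]
[a1, [a3, [a4, a2]]] = [[-14, -12], [4, 14]]


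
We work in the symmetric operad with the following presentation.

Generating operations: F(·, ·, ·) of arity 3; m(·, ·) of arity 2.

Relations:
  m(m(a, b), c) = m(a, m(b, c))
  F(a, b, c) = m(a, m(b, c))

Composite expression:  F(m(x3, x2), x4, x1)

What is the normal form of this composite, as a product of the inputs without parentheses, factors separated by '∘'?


x3 ∘ x2 ∘ x4 ∘ x1


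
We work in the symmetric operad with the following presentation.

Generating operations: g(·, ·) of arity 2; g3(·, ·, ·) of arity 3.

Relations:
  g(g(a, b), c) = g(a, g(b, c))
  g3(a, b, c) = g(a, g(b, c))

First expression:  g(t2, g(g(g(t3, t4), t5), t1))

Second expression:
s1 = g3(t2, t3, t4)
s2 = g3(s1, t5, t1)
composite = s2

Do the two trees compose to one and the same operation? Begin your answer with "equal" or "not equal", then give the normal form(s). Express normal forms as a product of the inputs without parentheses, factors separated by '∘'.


The first composite normalizes to t2 ∘ t3 ∘ t4 ∘ t5 ∘ t1
The second composite normalizes to t2 ∘ t3 ∘ t4 ∘ t5 ∘ t1
Identical normal forms: equal.

equal: each reduces to t2 ∘ t3 ∘ t4 ∘ t5 ∘ t1


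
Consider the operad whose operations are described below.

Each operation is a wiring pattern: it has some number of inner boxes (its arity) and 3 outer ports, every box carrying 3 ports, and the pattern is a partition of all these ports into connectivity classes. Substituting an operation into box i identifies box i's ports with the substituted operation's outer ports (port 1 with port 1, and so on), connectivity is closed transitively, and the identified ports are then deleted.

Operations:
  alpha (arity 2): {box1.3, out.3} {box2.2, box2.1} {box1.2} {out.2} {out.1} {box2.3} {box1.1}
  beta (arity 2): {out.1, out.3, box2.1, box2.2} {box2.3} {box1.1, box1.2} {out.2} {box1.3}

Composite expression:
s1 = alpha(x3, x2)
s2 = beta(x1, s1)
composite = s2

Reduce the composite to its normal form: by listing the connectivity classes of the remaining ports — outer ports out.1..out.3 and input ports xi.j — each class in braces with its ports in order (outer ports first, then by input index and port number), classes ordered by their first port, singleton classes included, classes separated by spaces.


{out.1, out.3} {out.2} {x1.1, x1.2} {x1.3} {x2.1, x2.2} {x2.3} {x3.1} {x3.2} {x3.3}


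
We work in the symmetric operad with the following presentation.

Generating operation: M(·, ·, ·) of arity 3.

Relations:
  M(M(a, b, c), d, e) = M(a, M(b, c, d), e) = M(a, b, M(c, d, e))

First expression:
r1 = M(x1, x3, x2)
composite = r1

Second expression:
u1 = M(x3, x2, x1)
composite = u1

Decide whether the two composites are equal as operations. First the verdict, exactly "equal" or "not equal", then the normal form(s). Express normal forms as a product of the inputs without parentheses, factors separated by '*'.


not equal — first x1 * x3 * x2, second x3 * x2 * x1

In normal form, the first expression is x1 * x3 * x2
In normal form, the second expression is x3 * x2 * x1
The normal forms differ: not equal.


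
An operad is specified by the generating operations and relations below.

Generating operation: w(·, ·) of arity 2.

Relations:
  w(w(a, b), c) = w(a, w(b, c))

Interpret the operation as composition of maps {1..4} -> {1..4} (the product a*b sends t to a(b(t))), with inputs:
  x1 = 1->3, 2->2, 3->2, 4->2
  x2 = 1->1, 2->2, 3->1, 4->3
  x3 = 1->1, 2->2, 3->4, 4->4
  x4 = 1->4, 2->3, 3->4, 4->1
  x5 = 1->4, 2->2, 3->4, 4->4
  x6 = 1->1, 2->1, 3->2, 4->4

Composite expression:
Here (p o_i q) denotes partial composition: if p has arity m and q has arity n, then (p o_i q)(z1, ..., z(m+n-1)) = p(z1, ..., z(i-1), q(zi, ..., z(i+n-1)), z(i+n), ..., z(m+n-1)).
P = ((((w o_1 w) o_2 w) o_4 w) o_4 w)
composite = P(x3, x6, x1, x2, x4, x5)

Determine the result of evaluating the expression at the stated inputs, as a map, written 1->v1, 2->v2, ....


w(x6, x1) = 1->2, 2->1, 3->1, 4->1
w(x3, w(x6, x1)) = 1->2, 2->1, 3->1, 4->1
w(x2, x4) = 1->3, 2->1, 3->3, 4->1
w(w(x2, x4), x5) = 1->1, 2->1, 3->1, 4->1
w(w(x3, w(x6, x1)), w(w(x2, x4), x5)) = 1->2, 2->2, 3->2, 4->2

1->2, 2->2, 3->2, 4->2


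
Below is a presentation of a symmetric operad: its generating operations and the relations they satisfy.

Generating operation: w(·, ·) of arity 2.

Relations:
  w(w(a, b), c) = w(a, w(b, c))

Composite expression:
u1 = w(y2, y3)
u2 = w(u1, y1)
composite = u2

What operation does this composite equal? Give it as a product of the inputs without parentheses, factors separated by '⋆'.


Every regrouping of w is equal, so read the y-inputs in written order.
w(y2, y3) flattens to y2 ⋆ y3
w(w(y2, y3), y1) flattens to y2 ⋆ y3 ⋆ y1

y2 ⋆ y3 ⋆ y1
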